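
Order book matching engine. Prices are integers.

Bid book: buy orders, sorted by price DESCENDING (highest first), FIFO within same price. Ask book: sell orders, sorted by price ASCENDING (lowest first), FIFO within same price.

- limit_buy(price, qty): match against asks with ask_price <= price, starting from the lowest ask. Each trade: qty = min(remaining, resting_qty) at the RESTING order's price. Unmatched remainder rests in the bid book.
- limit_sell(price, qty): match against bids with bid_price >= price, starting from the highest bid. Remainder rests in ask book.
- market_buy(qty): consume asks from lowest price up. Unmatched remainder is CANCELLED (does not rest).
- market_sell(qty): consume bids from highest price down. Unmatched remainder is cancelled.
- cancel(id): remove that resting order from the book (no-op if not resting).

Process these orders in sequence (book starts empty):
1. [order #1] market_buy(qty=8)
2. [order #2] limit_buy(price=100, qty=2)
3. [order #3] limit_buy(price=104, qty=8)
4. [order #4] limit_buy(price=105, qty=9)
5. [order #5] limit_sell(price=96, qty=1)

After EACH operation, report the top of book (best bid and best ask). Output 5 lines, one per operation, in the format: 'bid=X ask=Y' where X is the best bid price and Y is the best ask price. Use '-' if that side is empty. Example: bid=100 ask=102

Answer: bid=- ask=-
bid=100 ask=-
bid=104 ask=-
bid=105 ask=-
bid=105 ask=-

Derivation:
After op 1 [order #1] market_buy(qty=8): fills=none; bids=[-] asks=[-]
After op 2 [order #2] limit_buy(price=100, qty=2): fills=none; bids=[#2:2@100] asks=[-]
After op 3 [order #3] limit_buy(price=104, qty=8): fills=none; bids=[#3:8@104 #2:2@100] asks=[-]
After op 4 [order #4] limit_buy(price=105, qty=9): fills=none; bids=[#4:9@105 #3:8@104 #2:2@100] asks=[-]
After op 5 [order #5] limit_sell(price=96, qty=1): fills=#4x#5:1@105; bids=[#4:8@105 #3:8@104 #2:2@100] asks=[-]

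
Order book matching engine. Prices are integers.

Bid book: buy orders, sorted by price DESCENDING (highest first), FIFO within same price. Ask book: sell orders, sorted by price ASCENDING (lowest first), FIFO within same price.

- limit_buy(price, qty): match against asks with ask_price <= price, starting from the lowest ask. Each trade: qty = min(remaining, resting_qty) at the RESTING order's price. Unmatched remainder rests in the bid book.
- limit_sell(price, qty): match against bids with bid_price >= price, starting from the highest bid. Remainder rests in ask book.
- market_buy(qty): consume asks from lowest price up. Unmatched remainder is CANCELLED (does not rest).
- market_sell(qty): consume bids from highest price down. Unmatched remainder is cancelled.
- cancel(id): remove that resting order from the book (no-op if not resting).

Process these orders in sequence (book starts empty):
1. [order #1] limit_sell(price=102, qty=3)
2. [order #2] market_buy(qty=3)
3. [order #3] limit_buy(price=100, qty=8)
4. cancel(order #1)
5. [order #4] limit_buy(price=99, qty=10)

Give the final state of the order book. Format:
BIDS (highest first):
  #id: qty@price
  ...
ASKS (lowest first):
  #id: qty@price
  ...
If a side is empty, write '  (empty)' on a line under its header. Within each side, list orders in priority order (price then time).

Answer: BIDS (highest first):
  #3: 8@100
  #4: 10@99
ASKS (lowest first):
  (empty)

Derivation:
After op 1 [order #1] limit_sell(price=102, qty=3): fills=none; bids=[-] asks=[#1:3@102]
After op 2 [order #2] market_buy(qty=3): fills=#2x#1:3@102; bids=[-] asks=[-]
After op 3 [order #3] limit_buy(price=100, qty=8): fills=none; bids=[#3:8@100] asks=[-]
After op 4 cancel(order #1): fills=none; bids=[#3:8@100] asks=[-]
After op 5 [order #4] limit_buy(price=99, qty=10): fills=none; bids=[#3:8@100 #4:10@99] asks=[-]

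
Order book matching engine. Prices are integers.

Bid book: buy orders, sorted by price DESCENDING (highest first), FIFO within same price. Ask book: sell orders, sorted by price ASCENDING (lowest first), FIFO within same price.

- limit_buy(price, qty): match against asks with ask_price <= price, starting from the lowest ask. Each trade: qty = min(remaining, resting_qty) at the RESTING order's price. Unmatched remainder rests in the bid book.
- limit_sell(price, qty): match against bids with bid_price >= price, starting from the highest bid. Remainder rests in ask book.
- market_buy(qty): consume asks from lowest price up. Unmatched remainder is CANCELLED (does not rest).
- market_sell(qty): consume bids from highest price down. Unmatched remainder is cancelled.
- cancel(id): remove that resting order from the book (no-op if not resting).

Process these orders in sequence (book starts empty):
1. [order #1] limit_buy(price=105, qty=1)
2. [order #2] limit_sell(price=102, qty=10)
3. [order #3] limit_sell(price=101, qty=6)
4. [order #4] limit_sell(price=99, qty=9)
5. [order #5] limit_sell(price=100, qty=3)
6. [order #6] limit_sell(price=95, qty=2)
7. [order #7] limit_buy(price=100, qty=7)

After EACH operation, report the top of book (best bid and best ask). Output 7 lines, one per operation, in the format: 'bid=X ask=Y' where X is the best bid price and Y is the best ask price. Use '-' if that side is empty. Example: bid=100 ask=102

Answer: bid=105 ask=-
bid=- ask=102
bid=- ask=101
bid=- ask=99
bid=- ask=99
bid=- ask=95
bid=- ask=99

Derivation:
After op 1 [order #1] limit_buy(price=105, qty=1): fills=none; bids=[#1:1@105] asks=[-]
After op 2 [order #2] limit_sell(price=102, qty=10): fills=#1x#2:1@105; bids=[-] asks=[#2:9@102]
After op 3 [order #3] limit_sell(price=101, qty=6): fills=none; bids=[-] asks=[#3:6@101 #2:9@102]
After op 4 [order #4] limit_sell(price=99, qty=9): fills=none; bids=[-] asks=[#4:9@99 #3:6@101 #2:9@102]
After op 5 [order #5] limit_sell(price=100, qty=3): fills=none; bids=[-] asks=[#4:9@99 #5:3@100 #3:6@101 #2:9@102]
After op 6 [order #6] limit_sell(price=95, qty=2): fills=none; bids=[-] asks=[#6:2@95 #4:9@99 #5:3@100 #3:6@101 #2:9@102]
After op 7 [order #7] limit_buy(price=100, qty=7): fills=#7x#6:2@95 #7x#4:5@99; bids=[-] asks=[#4:4@99 #5:3@100 #3:6@101 #2:9@102]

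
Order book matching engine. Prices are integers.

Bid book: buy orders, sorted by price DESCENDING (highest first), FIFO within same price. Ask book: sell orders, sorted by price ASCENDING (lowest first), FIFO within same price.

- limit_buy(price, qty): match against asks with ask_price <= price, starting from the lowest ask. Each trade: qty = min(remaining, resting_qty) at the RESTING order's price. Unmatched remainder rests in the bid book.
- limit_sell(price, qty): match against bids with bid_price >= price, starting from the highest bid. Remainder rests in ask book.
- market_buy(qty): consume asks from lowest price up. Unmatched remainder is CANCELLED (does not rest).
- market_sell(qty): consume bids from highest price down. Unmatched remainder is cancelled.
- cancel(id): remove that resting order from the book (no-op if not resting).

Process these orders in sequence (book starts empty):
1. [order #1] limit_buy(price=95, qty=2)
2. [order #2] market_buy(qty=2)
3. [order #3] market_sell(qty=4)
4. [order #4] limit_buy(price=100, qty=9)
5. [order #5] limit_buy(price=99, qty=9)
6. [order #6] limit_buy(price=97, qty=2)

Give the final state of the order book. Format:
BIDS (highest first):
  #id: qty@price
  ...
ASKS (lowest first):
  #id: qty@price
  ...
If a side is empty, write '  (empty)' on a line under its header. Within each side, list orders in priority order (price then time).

Answer: BIDS (highest first):
  #4: 9@100
  #5: 9@99
  #6: 2@97
ASKS (lowest first):
  (empty)

Derivation:
After op 1 [order #1] limit_buy(price=95, qty=2): fills=none; bids=[#1:2@95] asks=[-]
After op 2 [order #2] market_buy(qty=2): fills=none; bids=[#1:2@95] asks=[-]
After op 3 [order #3] market_sell(qty=4): fills=#1x#3:2@95; bids=[-] asks=[-]
After op 4 [order #4] limit_buy(price=100, qty=9): fills=none; bids=[#4:9@100] asks=[-]
After op 5 [order #5] limit_buy(price=99, qty=9): fills=none; bids=[#4:9@100 #5:9@99] asks=[-]
After op 6 [order #6] limit_buy(price=97, qty=2): fills=none; bids=[#4:9@100 #5:9@99 #6:2@97] asks=[-]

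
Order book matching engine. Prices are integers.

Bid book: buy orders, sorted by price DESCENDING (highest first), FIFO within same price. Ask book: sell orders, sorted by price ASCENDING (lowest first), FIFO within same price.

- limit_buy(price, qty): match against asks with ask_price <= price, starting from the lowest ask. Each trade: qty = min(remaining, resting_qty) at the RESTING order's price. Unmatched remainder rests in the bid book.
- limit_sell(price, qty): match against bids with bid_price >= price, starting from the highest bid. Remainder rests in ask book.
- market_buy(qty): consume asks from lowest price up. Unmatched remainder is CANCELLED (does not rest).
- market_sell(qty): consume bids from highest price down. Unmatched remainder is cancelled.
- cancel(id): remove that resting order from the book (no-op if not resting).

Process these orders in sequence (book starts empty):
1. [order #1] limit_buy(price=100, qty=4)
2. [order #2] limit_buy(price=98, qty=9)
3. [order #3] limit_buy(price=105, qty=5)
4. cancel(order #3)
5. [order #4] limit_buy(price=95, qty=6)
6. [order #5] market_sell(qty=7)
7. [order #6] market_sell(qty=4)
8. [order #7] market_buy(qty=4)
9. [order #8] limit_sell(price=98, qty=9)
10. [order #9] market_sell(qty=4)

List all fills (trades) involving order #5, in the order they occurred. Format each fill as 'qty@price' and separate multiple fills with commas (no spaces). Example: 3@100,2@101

Answer: 4@100,3@98

Derivation:
After op 1 [order #1] limit_buy(price=100, qty=4): fills=none; bids=[#1:4@100] asks=[-]
After op 2 [order #2] limit_buy(price=98, qty=9): fills=none; bids=[#1:4@100 #2:9@98] asks=[-]
After op 3 [order #3] limit_buy(price=105, qty=5): fills=none; bids=[#3:5@105 #1:4@100 #2:9@98] asks=[-]
After op 4 cancel(order #3): fills=none; bids=[#1:4@100 #2:9@98] asks=[-]
After op 5 [order #4] limit_buy(price=95, qty=6): fills=none; bids=[#1:4@100 #2:9@98 #4:6@95] asks=[-]
After op 6 [order #5] market_sell(qty=7): fills=#1x#5:4@100 #2x#5:3@98; bids=[#2:6@98 #4:6@95] asks=[-]
After op 7 [order #6] market_sell(qty=4): fills=#2x#6:4@98; bids=[#2:2@98 #4:6@95] asks=[-]
After op 8 [order #7] market_buy(qty=4): fills=none; bids=[#2:2@98 #4:6@95] asks=[-]
After op 9 [order #8] limit_sell(price=98, qty=9): fills=#2x#8:2@98; bids=[#4:6@95] asks=[#8:7@98]
After op 10 [order #9] market_sell(qty=4): fills=#4x#9:4@95; bids=[#4:2@95] asks=[#8:7@98]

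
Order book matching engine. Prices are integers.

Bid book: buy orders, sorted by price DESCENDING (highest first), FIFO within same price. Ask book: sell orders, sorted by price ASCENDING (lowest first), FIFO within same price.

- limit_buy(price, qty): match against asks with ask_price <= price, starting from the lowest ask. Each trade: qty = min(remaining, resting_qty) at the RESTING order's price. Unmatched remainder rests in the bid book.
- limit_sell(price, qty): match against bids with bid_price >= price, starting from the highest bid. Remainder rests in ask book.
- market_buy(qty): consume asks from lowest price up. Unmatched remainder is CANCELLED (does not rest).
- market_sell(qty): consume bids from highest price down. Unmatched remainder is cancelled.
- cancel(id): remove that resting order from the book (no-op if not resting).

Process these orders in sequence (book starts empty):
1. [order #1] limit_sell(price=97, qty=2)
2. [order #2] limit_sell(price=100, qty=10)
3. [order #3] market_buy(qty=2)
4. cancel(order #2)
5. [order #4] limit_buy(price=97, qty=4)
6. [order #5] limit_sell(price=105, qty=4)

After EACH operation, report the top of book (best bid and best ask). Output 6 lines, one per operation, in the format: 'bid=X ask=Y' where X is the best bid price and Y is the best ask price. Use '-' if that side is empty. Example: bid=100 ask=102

Answer: bid=- ask=97
bid=- ask=97
bid=- ask=100
bid=- ask=-
bid=97 ask=-
bid=97 ask=105

Derivation:
After op 1 [order #1] limit_sell(price=97, qty=2): fills=none; bids=[-] asks=[#1:2@97]
After op 2 [order #2] limit_sell(price=100, qty=10): fills=none; bids=[-] asks=[#1:2@97 #2:10@100]
After op 3 [order #3] market_buy(qty=2): fills=#3x#1:2@97; bids=[-] asks=[#2:10@100]
After op 4 cancel(order #2): fills=none; bids=[-] asks=[-]
After op 5 [order #4] limit_buy(price=97, qty=4): fills=none; bids=[#4:4@97] asks=[-]
After op 6 [order #5] limit_sell(price=105, qty=4): fills=none; bids=[#4:4@97] asks=[#5:4@105]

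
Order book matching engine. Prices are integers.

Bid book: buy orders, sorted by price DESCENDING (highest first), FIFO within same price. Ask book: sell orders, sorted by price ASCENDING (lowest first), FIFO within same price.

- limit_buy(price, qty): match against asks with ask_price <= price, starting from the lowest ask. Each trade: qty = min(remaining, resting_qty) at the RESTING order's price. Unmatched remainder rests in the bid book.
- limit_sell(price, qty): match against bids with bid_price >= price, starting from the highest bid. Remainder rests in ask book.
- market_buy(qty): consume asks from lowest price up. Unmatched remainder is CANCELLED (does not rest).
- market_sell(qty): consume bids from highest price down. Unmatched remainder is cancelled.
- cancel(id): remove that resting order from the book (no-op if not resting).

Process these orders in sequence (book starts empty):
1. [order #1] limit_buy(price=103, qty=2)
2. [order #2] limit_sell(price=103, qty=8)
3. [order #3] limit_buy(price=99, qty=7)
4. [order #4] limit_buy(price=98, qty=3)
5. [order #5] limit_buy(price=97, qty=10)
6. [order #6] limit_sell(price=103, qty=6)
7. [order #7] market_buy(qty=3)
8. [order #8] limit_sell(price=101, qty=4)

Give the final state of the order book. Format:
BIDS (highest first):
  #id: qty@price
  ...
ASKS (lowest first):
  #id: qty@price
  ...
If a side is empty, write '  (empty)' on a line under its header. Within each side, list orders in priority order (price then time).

After op 1 [order #1] limit_buy(price=103, qty=2): fills=none; bids=[#1:2@103] asks=[-]
After op 2 [order #2] limit_sell(price=103, qty=8): fills=#1x#2:2@103; bids=[-] asks=[#2:6@103]
After op 3 [order #3] limit_buy(price=99, qty=7): fills=none; bids=[#3:7@99] asks=[#2:6@103]
After op 4 [order #4] limit_buy(price=98, qty=3): fills=none; bids=[#3:7@99 #4:3@98] asks=[#2:6@103]
After op 5 [order #5] limit_buy(price=97, qty=10): fills=none; bids=[#3:7@99 #4:3@98 #5:10@97] asks=[#2:6@103]
After op 6 [order #6] limit_sell(price=103, qty=6): fills=none; bids=[#3:7@99 #4:3@98 #5:10@97] asks=[#2:6@103 #6:6@103]
After op 7 [order #7] market_buy(qty=3): fills=#7x#2:3@103; bids=[#3:7@99 #4:3@98 #5:10@97] asks=[#2:3@103 #6:6@103]
After op 8 [order #8] limit_sell(price=101, qty=4): fills=none; bids=[#3:7@99 #4:3@98 #5:10@97] asks=[#8:4@101 #2:3@103 #6:6@103]

Answer: BIDS (highest first):
  #3: 7@99
  #4: 3@98
  #5: 10@97
ASKS (lowest first):
  #8: 4@101
  #2: 3@103
  #6: 6@103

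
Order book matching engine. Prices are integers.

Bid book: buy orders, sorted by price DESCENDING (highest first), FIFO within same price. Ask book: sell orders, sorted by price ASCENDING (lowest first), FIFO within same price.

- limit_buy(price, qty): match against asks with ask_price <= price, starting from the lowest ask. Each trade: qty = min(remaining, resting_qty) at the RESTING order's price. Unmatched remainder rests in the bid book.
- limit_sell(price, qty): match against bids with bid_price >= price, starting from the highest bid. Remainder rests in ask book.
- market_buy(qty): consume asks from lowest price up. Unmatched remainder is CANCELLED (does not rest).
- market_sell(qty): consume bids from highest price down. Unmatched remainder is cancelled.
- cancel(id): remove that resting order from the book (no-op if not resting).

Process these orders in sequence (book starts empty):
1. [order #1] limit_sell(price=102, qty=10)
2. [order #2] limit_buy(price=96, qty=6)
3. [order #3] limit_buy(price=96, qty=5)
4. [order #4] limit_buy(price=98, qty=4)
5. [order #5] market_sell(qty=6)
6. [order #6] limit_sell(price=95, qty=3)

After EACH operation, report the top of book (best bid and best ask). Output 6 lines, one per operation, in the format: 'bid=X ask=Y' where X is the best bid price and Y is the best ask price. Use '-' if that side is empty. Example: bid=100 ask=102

Answer: bid=- ask=102
bid=96 ask=102
bid=96 ask=102
bid=98 ask=102
bid=96 ask=102
bid=96 ask=102

Derivation:
After op 1 [order #1] limit_sell(price=102, qty=10): fills=none; bids=[-] asks=[#1:10@102]
After op 2 [order #2] limit_buy(price=96, qty=6): fills=none; bids=[#2:6@96] asks=[#1:10@102]
After op 3 [order #3] limit_buy(price=96, qty=5): fills=none; bids=[#2:6@96 #3:5@96] asks=[#1:10@102]
After op 4 [order #4] limit_buy(price=98, qty=4): fills=none; bids=[#4:4@98 #2:6@96 #3:5@96] asks=[#1:10@102]
After op 5 [order #5] market_sell(qty=6): fills=#4x#5:4@98 #2x#5:2@96; bids=[#2:4@96 #3:5@96] asks=[#1:10@102]
After op 6 [order #6] limit_sell(price=95, qty=3): fills=#2x#6:3@96; bids=[#2:1@96 #3:5@96] asks=[#1:10@102]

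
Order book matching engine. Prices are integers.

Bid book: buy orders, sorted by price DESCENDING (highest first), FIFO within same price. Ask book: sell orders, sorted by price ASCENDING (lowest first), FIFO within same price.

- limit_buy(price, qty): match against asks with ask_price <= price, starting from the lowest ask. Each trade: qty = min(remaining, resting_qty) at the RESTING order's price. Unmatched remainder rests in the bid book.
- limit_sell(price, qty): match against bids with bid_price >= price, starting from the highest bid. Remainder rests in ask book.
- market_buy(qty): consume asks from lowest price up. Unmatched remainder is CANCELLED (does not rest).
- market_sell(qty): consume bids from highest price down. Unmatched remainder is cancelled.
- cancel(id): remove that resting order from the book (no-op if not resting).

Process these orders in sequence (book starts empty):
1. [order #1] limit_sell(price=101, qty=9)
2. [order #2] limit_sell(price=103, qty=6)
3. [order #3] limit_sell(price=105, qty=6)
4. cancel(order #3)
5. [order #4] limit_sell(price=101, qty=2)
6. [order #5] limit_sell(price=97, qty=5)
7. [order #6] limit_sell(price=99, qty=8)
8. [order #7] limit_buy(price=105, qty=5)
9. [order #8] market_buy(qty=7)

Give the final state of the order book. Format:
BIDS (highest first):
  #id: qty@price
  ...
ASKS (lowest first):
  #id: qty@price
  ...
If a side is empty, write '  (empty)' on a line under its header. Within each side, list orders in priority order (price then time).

Answer: BIDS (highest first):
  (empty)
ASKS (lowest first):
  #6: 1@99
  #1: 9@101
  #4: 2@101
  #2: 6@103

Derivation:
After op 1 [order #1] limit_sell(price=101, qty=9): fills=none; bids=[-] asks=[#1:9@101]
After op 2 [order #2] limit_sell(price=103, qty=6): fills=none; bids=[-] asks=[#1:9@101 #2:6@103]
After op 3 [order #3] limit_sell(price=105, qty=6): fills=none; bids=[-] asks=[#1:9@101 #2:6@103 #3:6@105]
After op 4 cancel(order #3): fills=none; bids=[-] asks=[#1:9@101 #2:6@103]
After op 5 [order #4] limit_sell(price=101, qty=2): fills=none; bids=[-] asks=[#1:9@101 #4:2@101 #2:6@103]
After op 6 [order #5] limit_sell(price=97, qty=5): fills=none; bids=[-] asks=[#5:5@97 #1:9@101 #4:2@101 #2:6@103]
After op 7 [order #6] limit_sell(price=99, qty=8): fills=none; bids=[-] asks=[#5:5@97 #6:8@99 #1:9@101 #4:2@101 #2:6@103]
After op 8 [order #7] limit_buy(price=105, qty=5): fills=#7x#5:5@97; bids=[-] asks=[#6:8@99 #1:9@101 #4:2@101 #2:6@103]
After op 9 [order #8] market_buy(qty=7): fills=#8x#6:7@99; bids=[-] asks=[#6:1@99 #1:9@101 #4:2@101 #2:6@103]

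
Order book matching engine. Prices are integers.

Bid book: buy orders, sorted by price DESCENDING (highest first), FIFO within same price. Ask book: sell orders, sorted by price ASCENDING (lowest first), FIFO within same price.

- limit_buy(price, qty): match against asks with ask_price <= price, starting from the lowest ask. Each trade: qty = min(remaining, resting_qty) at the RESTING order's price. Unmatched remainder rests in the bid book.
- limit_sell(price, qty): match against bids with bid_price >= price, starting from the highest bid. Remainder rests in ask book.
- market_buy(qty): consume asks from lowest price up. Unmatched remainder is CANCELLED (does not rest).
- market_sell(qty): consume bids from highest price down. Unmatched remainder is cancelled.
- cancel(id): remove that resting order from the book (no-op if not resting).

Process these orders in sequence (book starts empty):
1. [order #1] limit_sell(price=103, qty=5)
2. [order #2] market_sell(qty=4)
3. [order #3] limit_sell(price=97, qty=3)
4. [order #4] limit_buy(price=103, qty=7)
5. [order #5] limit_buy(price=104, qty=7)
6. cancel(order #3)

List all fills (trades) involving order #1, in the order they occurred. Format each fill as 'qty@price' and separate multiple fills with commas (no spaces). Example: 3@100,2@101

After op 1 [order #1] limit_sell(price=103, qty=5): fills=none; bids=[-] asks=[#1:5@103]
After op 2 [order #2] market_sell(qty=4): fills=none; bids=[-] asks=[#1:5@103]
After op 3 [order #3] limit_sell(price=97, qty=3): fills=none; bids=[-] asks=[#3:3@97 #1:5@103]
After op 4 [order #4] limit_buy(price=103, qty=7): fills=#4x#3:3@97 #4x#1:4@103; bids=[-] asks=[#1:1@103]
After op 5 [order #5] limit_buy(price=104, qty=7): fills=#5x#1:1@103; bids=[#5:6@104] asks=[-]
After op 6 cancel(order #3): fills=none; bids=[#5:6@104] asks=[-]

Answer: 4@103,1@103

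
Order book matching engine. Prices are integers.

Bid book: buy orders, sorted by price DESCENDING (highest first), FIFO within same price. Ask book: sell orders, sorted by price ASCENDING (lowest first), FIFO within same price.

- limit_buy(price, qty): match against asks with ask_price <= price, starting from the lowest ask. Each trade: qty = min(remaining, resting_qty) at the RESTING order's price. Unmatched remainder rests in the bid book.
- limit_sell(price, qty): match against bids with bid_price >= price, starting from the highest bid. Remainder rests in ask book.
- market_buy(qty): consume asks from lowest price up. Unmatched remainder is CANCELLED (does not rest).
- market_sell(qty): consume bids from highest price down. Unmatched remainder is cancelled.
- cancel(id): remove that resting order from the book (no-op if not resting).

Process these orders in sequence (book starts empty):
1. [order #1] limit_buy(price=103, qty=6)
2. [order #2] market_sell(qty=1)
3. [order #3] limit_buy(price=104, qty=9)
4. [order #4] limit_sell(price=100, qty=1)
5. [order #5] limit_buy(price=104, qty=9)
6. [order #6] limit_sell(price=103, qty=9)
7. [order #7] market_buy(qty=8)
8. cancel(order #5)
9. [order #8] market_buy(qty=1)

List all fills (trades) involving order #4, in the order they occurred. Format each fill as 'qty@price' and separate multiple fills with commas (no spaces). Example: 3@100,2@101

Answer: 1@104

Derivation:
After op 1 [order #1] limit_buy(price=103, qty=6): fills=none; bids=[#1:6@103] asks=[-]
After op 2 [order #2] market_sell(qty=1): fills=#1x#2:1@103; bids=[#1:5@103] asks=[-]
After op 3 [order #3] limit_buy(price=104, qty=9): fills=none; bids=[#3:9@104 #1:5@103] asks=[-]
After op 4 [order #4] limit_sell(price=100, qty=1): fills=#3x#4:1@104; bids=[#3:8@104 #1:5@103] asks=[-]
After op 5 [order #5] limit_buy(price=104, qty=9): fills=none; bids=[#3:8@104 #5:9@104 #1:5@103] asks=[-]
After op 6 [order #6] limit_sell(price=103, qty=9): fills=#3x#6:8@104 #5x#6:1@104; bids=[#5:8@104 #1:5@103] asks=[-]
After op 7 [order #7] market_buy(qty=8): fills=none; bids=[#5:8@104 #1:5@103] asks=[-]
After op 8 cancel(order #5): fills=none; bids=[#1:5@103] asks=[-]
After op 9 [order #8] market_buy(qty=1): fills=none; bids=[#1:5@103] asks=[-]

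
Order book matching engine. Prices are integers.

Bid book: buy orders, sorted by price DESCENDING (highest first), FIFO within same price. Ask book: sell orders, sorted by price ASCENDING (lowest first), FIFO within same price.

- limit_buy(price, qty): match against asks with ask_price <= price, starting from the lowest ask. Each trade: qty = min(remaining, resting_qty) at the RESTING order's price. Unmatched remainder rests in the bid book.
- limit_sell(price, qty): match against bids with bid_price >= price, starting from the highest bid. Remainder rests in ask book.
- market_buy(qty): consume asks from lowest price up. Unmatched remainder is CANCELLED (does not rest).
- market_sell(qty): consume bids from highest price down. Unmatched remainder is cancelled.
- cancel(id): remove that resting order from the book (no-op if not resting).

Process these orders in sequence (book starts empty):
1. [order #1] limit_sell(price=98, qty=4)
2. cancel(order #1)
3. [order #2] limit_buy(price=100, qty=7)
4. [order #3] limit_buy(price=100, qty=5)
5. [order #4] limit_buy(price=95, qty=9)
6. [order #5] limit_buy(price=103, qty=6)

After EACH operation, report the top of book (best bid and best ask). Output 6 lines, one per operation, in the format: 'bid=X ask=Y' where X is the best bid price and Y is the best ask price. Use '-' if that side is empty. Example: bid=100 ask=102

After op 1 [order #1] limit_sell(price=98, qty=4): fills=none; bids=[-] asks=[#1:4@98]
After op 2 cancel(order #1): fills=none; bids=[-] asks=[-]
After op 3 [order #2] limit_buy(price=100, qty=7): fills=none; bids=[#2:7@100] asks=[-]
After op 4 [order #3] limit_buy(price=100, qty=5): fills=none; bids=[#2:7@100 #3:5@100] asks=[-]
After op 5 [order #4] limit_buy(price=95, qty=9): fills=none; bids=[#2:7@100 #3:5@100 #4:9@95] asks=[-]
After op 6 [order #5] limit_buy(price=103, qty=6): fills=none; bids=[#5:6@103 #2:7@100 #3:5@100 #4:9@95] asks=[-]

Answer: bid=- ask=98
bid=- ask=-
bid=100 ask=-
bid=100 ask=-
bid=100 ask=-
bid=103 ask=-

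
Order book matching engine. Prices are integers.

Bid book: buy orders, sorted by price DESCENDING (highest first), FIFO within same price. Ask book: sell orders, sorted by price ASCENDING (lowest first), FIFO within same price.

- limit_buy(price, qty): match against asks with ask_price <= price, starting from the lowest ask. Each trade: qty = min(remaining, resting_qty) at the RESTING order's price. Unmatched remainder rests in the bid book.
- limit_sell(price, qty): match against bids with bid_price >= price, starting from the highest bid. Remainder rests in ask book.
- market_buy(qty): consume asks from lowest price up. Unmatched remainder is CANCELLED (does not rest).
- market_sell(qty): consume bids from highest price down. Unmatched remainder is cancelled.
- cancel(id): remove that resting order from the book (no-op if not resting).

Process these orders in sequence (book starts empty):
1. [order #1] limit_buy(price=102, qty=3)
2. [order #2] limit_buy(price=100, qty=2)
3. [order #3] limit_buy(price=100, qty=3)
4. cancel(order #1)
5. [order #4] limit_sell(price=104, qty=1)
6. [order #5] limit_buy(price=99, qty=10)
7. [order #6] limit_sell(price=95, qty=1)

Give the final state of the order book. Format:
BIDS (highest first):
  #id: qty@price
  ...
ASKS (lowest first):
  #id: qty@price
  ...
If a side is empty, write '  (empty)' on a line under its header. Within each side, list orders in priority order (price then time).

After op 1 [order #1] limit_buy(price=102, qty=3): fills=none; bids=[#1:3@102] asks=[-]
After op 2 [order #2] limit_buy(price=100, qty=2): fills=none; bids=[#1:3@102 #2:2@100] asks=[-]
After op 3 [order #3] limit_buy(price=100, qty=3): fills=none; bids=[#1:3@102 #2:2@100 #3:3@100] asks=[-]
After op 4 cancel(order #1): fills=none; bids=[#2:2@100 #3:3@100] asks=[-]
After op 5 [order #4] limit_sell(price=104, qty=1): fills=none; bids=[#2:2@100 #3:3@100] asks=[#4:1@104]
After op 6 [order #5] limit_buy(price=99, qty=10): fills=none; bids=[#2:2@100 #3:3@100 #5:10@99] asks=[#4:1@104]
After op 7 [order #6] limit_sell(price=95, qty=1): fills=#2x#6:1@100; bids=[#2:1@100 #3:3@100 #5:10@99] asks=[#4:1@104]

Answer: BIDS (highest first):
  #2: 1@100
  #3: 3@100
  #5: 10@99
ASKS (lowest first):
  #4: 1@104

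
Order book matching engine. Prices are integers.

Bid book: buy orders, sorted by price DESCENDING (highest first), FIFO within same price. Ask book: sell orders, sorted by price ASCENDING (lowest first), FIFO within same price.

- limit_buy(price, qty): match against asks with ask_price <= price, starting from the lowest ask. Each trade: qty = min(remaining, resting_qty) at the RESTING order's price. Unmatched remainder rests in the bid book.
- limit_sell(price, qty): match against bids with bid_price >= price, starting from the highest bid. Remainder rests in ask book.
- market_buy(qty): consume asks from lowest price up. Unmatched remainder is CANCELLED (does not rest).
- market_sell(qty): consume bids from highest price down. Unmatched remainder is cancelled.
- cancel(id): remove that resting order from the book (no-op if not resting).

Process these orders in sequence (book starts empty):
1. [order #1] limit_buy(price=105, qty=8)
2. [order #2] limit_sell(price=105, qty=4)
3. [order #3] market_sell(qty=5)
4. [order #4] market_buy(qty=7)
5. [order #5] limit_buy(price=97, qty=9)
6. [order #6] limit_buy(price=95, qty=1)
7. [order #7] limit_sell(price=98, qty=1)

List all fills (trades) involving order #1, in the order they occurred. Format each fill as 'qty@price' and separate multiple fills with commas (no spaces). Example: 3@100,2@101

Answer: 4@105,4@105

Derivation:
After op 1 [order #1] limit_buy(price=105, qty=8): fills=none; bids=[#1:8@105] asks=[-]
After op 2 [order #2] limit_sell(price=105, qty=4): fills=#1x#2:4@105; bids=[#1:4@105] asks=[-]
After op 3 [order #3] market_sell(qty=5): fills=#1x#3:4@105; bids=[-] asks=[-]
After op 4 [order #4] market_buy(qty=7): fills=none; bids=[-] asks=[-]
After op 5 [order #5] limit_buy(price=97, qty=9): fills=none; bids=[#5:9@97] asks=[-]
After op 6 [order #6] limit_buy(price=95, qty=1): fills=none; bids=[#5:9@97 #6:1@95] asks=[-]
After op 7 [order #7] limit_sell(price=98, qty=1): fills=none; bids=[#5:9@97 #6:1@95] asks=[#7:1@98]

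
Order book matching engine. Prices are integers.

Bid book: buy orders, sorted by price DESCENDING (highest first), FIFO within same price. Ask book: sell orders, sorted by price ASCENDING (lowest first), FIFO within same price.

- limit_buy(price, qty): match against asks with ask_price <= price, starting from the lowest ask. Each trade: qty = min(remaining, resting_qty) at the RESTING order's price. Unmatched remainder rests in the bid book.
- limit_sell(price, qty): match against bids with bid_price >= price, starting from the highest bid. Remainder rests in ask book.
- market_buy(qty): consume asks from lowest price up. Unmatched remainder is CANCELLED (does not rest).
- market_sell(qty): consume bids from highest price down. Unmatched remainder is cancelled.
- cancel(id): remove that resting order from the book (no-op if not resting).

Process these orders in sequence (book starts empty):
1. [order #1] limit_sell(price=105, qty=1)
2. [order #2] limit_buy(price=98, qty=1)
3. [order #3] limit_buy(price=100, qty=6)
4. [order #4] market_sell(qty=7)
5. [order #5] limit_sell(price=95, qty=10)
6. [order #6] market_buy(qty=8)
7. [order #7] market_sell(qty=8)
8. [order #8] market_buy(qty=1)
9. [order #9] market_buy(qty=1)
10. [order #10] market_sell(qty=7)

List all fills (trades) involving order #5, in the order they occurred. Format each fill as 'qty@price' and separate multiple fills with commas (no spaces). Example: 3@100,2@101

Answer: 8@95,1@95,1@95

Derivation:
After op 1 [order #1] limit_sell(price=105, qty=1): fills=none; bids=[-] asks=[#1:1@105]
After op 2 [order #2] limit_buy(price=98, qty=1): fills=none; bids=[#2:1@98] asks=[#1:1@105]
After op 3 [order #3] limit_buy(price=100, qty=6): fills=none; bids=[#3:6@100 #2:1@98] asks=[#1:1@105]
After op 4 [order #4] market_sell(qty=7): fills=#3x#4:6@100 #2x#4:1@98; bids=[-] asks=[#1:1@105]
After op 5 [order #5] limit_sell(price=95, qty=10): fills=none; bids=[-] asks=[#5:10@95 #1:1@105]
After op 6 [order #6] market_buy(qty=8): fills=#6x#5:8@95; bids=[-] asks=[#5:2@95 #1:1@105]
After op 7 [order #7] market_sell(qty=8): fills=none; bids=[-] asks=[#5:2@95 #1:1@105]
After op 8 [order #8] market_buy(qty=1): fills=#8x#5:1@95; bids=[-] asks=[#5:1@95 #1:1@105]
After op 9 [order #9] market_buy(qty=1): fills=#9x#5:1@95; bids=[-] asks=[#1:1@105]
After op 10 [order #10] market_sell(qty=7): fills=none; bids=[-] asks=[#1:1@105]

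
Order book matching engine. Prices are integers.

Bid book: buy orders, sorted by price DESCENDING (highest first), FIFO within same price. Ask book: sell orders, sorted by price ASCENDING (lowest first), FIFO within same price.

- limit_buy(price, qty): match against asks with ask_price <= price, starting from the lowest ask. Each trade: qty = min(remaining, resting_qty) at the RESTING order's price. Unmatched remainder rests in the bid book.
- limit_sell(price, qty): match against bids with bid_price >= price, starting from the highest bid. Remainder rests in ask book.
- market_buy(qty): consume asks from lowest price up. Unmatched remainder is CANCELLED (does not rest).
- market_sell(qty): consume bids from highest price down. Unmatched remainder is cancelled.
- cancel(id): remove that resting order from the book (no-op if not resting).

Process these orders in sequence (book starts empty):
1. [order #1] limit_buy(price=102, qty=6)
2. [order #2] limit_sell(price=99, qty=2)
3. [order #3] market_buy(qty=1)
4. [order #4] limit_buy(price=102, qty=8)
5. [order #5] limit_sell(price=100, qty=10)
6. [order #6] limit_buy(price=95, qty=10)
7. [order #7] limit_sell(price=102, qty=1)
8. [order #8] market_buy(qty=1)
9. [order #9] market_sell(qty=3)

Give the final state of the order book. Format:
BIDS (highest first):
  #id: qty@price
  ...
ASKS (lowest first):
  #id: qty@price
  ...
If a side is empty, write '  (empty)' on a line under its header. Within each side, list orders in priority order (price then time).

Answer: BIDS (highest first):
  #6: 8@95
ASKS (lowest first):
  (empty)

Derivation:
After op 1 [order #1] limit_buy(price=102, qty=6): fills=none; bids=[#1:6@102] asks=[-]
After op 2 [order #2] limit_sell(price=99, qty=2): fills=#1x#2:2@102; bids=[#1:4@102] asks=[-]
After op 3 [order #3] market_buy(qty=1): fills=none; bids=[#1:4@102] asks=[-]
After op 4 [order #4] limit_buy(price=102, qty=8): fills=none; bids=[#1:4@102 #4:8@102] asks=[-]
After op 5 [order #5] limit_sell(price=100, qty=10): fills=#1x#5:4@102 #4x#5:6@102; bids=[#4:2@102] asks=[-]
After op 6 [order #6] limit_buy(price=95, qty=10): fills=none; bids=[#4:2@102 #6:10@95] asks=[-]
After op 7 [order #7] limit_sell(price=102, qty=1): fills=#4x#7:1@102; bids=[#4:1@102 #6:10@95] asks=[-]
After op 8 [order #8] market_buy(qty=1): fills=none; bids=[#4:1@102 #6:10@95] asks=[-]
After op 9 [order #9] market_sell(qty=3): fills=#4x#9:1@102 #6x#9:2@95; bids=[#6:8@95] asks=[-]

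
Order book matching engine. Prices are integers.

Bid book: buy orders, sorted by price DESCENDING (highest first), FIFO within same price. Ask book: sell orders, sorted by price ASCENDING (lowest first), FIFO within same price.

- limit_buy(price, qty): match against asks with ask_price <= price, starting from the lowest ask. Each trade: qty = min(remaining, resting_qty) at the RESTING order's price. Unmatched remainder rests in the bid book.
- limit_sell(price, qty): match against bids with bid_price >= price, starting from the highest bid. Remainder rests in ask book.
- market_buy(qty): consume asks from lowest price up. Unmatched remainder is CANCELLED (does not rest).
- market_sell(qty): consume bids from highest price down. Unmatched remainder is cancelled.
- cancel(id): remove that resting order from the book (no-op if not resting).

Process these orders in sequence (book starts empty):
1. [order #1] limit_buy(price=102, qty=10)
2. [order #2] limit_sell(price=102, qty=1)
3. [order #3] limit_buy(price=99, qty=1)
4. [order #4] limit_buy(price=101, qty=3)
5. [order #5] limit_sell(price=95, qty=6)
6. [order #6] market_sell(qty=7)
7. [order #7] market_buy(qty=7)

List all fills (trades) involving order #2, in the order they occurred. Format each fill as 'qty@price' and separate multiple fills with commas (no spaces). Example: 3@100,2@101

After op 1 [order #1] limit_buy(price=102, qty=10): fills=none; bids=[#1:10@102] asks=[-]
After op 2 [order #2] limit_sell(price=102, qty=1): fills=#1x#2:1@102; bids=[#1:9@102] asks=[-]
After op 3 [order #3] limit_buy(price=99, qty=1): fills=none; bids=[#1:9@102 #3:1@99] asks=[-]
After op 4 [order #4] limit_buy(price=101, qty=3): fills=none; bids=[#1:9@102 #4:3@101 #3:1@99] asks=[-]
After op 5 [order #5] limit_sell(price=95, qty=6): fills=#1x#5:6@102; bids=[#1:3@102 #4:3@101 #3:1@99] asks=[-]
After op 6 [order #6] market_sell(qty=7): fills=#1x#6:3@102 #4x#6:3@101 #3x#6:1@99; bids=[-] asks=[-]
After op 7 [order #7] market_buy(qty=7): fills=none; bids=[-] asks=[-]

Answer: 1@102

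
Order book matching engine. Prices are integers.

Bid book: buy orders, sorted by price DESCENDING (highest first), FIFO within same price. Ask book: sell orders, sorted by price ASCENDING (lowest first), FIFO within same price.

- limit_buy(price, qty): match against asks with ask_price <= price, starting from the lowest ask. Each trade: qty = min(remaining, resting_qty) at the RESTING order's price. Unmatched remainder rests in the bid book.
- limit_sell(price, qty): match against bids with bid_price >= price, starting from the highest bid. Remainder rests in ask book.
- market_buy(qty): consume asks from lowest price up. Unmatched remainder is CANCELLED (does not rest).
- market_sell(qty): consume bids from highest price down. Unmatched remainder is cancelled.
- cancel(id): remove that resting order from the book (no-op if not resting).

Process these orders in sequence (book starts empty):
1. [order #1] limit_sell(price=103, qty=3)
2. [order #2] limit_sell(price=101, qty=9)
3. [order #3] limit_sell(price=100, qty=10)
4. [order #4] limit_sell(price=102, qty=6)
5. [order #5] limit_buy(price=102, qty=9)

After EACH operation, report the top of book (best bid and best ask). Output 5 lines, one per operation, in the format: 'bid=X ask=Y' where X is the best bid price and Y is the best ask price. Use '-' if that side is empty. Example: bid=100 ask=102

Answer: bid=- ask=103
bid=- ask=101
bid=- ask=100
bid=- ask=100
bid=- ask=100

Derivation:
After op 1 [order #1] limit_sell(price=103, qty=3): fills=none; bids=[-] asks=[#1:3@103]
After op 2 [order #2] limit_sell(price=101, qty=9): fills=none; bids=[-] asks=[#2:9@101 #1:3@103]
After op 3 [order #3] limit_sell(price=100, qty=10): fills=none; bids=[-] asks=[#3:10@100 #2:9@101 #1:3@103]
After op 4 [order #4] limit_sell(price=102, qty=6): fills=none; bids=[-] asks=[#3:10@100 #2:9@101 #4:6@102 #1:3@103]
After op 5 [order #5] limit_buy(price=102, qty=9): fills=#5x#3:9@100; bids=[-] asks=[#3:1@100 #2:9@101 #4:6@102 #1:3@103]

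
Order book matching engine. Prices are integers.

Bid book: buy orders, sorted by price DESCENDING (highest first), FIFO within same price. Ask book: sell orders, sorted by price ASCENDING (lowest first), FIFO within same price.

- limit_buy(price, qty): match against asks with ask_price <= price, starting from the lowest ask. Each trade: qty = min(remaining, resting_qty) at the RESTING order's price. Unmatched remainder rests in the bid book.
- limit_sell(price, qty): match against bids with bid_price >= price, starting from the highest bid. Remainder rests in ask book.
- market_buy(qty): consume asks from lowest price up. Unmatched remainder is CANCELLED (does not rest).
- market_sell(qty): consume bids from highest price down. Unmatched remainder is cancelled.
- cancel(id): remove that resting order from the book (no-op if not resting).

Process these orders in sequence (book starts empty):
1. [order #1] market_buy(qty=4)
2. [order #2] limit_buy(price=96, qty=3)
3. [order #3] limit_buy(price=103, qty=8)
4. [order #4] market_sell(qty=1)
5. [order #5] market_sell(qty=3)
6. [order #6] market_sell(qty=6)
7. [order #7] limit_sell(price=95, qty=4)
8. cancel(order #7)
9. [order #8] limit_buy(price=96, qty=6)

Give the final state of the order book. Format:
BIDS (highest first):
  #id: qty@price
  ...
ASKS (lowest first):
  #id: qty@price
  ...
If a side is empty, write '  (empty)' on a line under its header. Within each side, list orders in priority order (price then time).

Answer: BIDS (highest first):
  #8: 6@96
ASKS (lowest first):
  (empty)

Derivation:
After op 1 [order #1] market_buy(qty=4): fills=none; bids=[-] asks=[-]
After op 2 [order #2] limit_buy(price=96, qty=3): fills=none; bids=[#2:3@96] asks=[-]
After op 3 [order #3] limit_buy(price=103, qty=8): fills=none; bids=[#3:8@103 #2:3@96] asks=[-]
After op 4 [order #4] market_sell(qty=1): fills=#3x#4:1@103; bids=[#3:7@103 #2:3@96] asks=[-]
After op 5 [order #5] market_sell(qty=3): fills=#3x#5:3@103; bids=[#3:4@103 #2:3@96] asks=[-]
After op 6 [order #6] market_sell(qty=6): fills=#3x#6:4@103 #2x#6:2@96; bids=[#2:1@96] asks=[-]
After op 7 [order #7] limit_sell(price=95, qty=4): fills=#2x#7:1@96; bids=[-] asks=[#7:3@95]
After op 8 cancel(order #7): fills=none; bids=[-] asks=[-]
After op 9 [order #8] limit_buy(price=96, qty=6): fills=none; bids=[#8:6@96] asks=[-]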